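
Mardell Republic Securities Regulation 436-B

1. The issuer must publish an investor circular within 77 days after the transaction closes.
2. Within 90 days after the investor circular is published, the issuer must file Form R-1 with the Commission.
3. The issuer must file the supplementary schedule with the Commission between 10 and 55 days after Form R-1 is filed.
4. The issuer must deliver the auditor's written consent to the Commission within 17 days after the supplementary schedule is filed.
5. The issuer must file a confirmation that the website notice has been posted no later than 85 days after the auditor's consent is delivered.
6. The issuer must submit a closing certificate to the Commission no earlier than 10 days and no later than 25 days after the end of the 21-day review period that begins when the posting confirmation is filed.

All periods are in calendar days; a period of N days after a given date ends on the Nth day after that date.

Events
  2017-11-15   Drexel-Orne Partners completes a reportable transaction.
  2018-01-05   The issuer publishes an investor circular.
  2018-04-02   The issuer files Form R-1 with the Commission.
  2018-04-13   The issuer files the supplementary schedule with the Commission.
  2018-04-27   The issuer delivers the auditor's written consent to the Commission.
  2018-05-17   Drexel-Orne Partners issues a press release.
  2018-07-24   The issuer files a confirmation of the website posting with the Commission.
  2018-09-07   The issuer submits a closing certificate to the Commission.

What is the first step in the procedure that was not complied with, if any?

Step 5

Step 1 — counting 77 days from 2017-11-15 (when the transaction closes) gives a deadline of 2018-01-31; completed 2018-01-05, before the deadline.
Step 2 — counting 90 days from 2018-01-05 (when the investor circular is published) gives a deadline of 2018-04-05; 2018-04-02 is within that limit.
Step 3 — 10 and 55 days from 2018-04-02 (when Form R-1 is filed) are 2018-04-12 and 2018-05-27 respectively; 2018-04-13 falls inside that range.
Step 4 — counting 17 days from 2018-04-13 (when the supplementary schedule is filed) gives a deadline of 2018-04-30; completed 2018-04-27, before the deadline.
Step 5 — counting 85 days from 2018-04-27 (when the auditor's consent is delivered) gives a deadline of 2018-07-21; not done until 2018-07-24, 3 days after the deadline.
No need to go further; step 5 was not satisfied.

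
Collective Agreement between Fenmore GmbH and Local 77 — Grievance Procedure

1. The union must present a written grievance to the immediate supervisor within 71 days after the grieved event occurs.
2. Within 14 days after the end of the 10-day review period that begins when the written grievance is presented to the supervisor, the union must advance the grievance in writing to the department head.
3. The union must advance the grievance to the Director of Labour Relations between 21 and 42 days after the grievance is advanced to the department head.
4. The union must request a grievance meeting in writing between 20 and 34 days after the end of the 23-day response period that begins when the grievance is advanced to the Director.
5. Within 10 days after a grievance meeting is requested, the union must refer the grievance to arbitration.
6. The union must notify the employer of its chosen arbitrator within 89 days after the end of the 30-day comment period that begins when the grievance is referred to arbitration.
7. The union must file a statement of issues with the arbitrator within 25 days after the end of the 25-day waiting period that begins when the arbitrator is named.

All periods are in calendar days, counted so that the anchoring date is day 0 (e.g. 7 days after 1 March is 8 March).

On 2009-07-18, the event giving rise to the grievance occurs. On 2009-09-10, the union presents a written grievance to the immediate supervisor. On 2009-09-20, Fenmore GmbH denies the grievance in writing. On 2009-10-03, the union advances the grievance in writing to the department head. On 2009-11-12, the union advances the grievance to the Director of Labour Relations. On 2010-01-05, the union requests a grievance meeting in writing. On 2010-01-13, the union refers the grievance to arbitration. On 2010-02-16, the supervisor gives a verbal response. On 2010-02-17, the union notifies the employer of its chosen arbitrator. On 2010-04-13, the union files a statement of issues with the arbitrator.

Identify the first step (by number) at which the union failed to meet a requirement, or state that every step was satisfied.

(1) due by 2009-07-18 + 71 days = 2009-09-27; completed 2009-09-10, before the deadline.
(2) due by 2009-09-20 + 14 days = 2009-10-04; 2009-10-03 is within that limit.
(3) the permitted window runs from 2009-10-03 + 21 = 2009-10-24 to 2009-10-03 + 42 = 2009-11-14; done 2009-11-12, which is between those dates.
(4) the permitted window runs from 2009-12-05 + 20 = 2009-12-25 to 2009-12-05 + 34 = 2010-01-08; done 2010-01-05, which is between those dates.
(5) due by 2010-01-05 + 10 days = 2010-01-15; 2010-01-13 is within that limit.
(6) due by 2010-02-12 + 89 days = 2010-05-12; done 2010-02-17 — timely.
(7) due by 2010-03-14 + 25 days = 2010-04-08; not done until 2010-04-13, 5 days after the deadline.

Step 7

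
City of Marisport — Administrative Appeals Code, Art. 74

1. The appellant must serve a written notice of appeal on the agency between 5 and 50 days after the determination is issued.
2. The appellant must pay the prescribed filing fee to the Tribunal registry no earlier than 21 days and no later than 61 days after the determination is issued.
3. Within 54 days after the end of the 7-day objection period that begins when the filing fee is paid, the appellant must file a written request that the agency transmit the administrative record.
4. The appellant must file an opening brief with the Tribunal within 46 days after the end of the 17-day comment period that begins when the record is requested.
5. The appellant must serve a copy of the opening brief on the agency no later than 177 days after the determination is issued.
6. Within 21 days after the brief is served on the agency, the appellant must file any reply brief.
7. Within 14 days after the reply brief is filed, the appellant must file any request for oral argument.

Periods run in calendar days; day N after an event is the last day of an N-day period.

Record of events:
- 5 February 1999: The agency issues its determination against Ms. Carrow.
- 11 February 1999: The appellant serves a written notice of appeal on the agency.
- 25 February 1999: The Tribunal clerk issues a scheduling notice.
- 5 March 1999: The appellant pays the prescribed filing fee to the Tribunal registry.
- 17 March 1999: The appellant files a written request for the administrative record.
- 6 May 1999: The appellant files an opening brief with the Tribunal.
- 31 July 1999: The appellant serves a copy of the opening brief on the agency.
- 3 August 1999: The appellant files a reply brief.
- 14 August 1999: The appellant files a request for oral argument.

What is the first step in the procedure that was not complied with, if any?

Step 1: the window is 5–50 days after 5 February 1999 (when the determination is issued), so 10 February 1999 through 27 March 1999; done 11 February 1999, which is between those dates.
Step 2: the window is 21–61 days after 5 February 1999 (when the determination is issued), so 26 February 1999 through 7 April 1999; done 5 March 1999 — within the window.
Step 3: 54 days after 12 March 1999 (end of the 7-day objection period, which began when the filing fee is paid on 5 March 1999) is 5 May 1999; done 17 March 1999 — timely.
Step 4: 46 days after 3 April 1999 (end of the 17-day comment period, which began when the record is requested on 17 March 1999) is 19 May 1999; 6 May 1999 is within that limit.
Step 5: 177 days after 5 February 1999 (when the determination is issued) is 1 August 1999; completed 31 July 1999, before the deadline.
Step 6: 21 days after 31 July 1999 (when the brief is served on the agency) is 21 August 1999; completed 3 August 1999, before the deadline.
Step 7: 14 days after 3 August 1999 (when the reply brief is filed) is 17 August 1999; completed 14 August 1999, before the deadline.

None — every step was satisfied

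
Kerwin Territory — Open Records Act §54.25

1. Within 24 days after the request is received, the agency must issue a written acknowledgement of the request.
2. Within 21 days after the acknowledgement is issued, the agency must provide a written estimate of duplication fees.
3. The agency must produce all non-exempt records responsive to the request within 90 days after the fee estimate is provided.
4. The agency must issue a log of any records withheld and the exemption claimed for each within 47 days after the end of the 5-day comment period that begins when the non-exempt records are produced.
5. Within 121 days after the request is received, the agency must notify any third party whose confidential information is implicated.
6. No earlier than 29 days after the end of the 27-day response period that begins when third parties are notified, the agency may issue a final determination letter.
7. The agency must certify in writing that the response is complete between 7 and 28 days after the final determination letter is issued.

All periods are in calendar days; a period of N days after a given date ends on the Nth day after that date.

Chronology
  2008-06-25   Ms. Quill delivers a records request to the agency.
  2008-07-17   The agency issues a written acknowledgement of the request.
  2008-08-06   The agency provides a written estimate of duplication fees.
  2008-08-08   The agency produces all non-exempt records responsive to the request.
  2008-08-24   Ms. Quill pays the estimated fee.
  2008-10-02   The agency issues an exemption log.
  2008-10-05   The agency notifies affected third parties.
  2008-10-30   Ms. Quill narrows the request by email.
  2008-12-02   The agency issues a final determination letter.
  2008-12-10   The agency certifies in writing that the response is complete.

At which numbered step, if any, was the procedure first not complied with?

Step 4

(1) due by 2008-06-25 + 24 days = 2008-07-19; 2008-07-17 is within that limit.
(2) due by 2008-07-17 + 21 days = 2008-08-07; 2008-08-06 is within that limit.
(3) due by 2008-08-06 + 90 days = 2008-11-04; 2008-08-08 is within that limit.
(4) due by 2008-08-13 + 47 days = 2008-09-29; not done until 2008-10-02, 3 days after the deadline.
The procedure was therefore not followed at step 4.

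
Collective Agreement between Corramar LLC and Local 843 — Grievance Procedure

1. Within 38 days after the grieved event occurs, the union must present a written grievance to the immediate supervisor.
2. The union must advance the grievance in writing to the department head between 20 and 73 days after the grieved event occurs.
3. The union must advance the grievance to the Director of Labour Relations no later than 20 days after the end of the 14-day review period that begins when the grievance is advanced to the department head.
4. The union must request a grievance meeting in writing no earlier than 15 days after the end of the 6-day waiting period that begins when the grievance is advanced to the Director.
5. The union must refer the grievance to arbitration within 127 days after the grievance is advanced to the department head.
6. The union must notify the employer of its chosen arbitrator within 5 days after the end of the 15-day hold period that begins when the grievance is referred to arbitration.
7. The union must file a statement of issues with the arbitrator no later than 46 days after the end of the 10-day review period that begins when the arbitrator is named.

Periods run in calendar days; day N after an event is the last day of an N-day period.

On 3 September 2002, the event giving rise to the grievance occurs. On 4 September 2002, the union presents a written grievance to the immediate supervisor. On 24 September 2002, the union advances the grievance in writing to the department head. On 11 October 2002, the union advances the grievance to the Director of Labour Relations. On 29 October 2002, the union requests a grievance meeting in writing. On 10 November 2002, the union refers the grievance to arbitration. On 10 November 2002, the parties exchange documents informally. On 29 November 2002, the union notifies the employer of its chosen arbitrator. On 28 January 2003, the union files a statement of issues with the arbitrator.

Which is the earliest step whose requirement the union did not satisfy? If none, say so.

Step 1: 38 days after 3 September 2002 (when the grieved event occurs) is 11 October 2002; completed 4 September 2002, before the deadline.
Step 2: the window is 20–73 days after 3 September 2002 (when the grieved event occurs), so 23 September 2002 through 15 November 2002; 24 September 2002 falls inside that range.
Step 3: 20 days after 8 October 2002 (end of the 14-day review period, which began when the grievance is advanced to the department head on 24 September 2002) is 28 October 2002; done 11 October 2002 — timely.
Step 4: the earliest permitted date is 15 days after 17 October 2002 (end of the 6-day waiting period, which began when the grievance is advanced to the Director on 11 October 2002), i.e. 1 November 2002; done 29 October 2002 — 3 days too early.

Step 4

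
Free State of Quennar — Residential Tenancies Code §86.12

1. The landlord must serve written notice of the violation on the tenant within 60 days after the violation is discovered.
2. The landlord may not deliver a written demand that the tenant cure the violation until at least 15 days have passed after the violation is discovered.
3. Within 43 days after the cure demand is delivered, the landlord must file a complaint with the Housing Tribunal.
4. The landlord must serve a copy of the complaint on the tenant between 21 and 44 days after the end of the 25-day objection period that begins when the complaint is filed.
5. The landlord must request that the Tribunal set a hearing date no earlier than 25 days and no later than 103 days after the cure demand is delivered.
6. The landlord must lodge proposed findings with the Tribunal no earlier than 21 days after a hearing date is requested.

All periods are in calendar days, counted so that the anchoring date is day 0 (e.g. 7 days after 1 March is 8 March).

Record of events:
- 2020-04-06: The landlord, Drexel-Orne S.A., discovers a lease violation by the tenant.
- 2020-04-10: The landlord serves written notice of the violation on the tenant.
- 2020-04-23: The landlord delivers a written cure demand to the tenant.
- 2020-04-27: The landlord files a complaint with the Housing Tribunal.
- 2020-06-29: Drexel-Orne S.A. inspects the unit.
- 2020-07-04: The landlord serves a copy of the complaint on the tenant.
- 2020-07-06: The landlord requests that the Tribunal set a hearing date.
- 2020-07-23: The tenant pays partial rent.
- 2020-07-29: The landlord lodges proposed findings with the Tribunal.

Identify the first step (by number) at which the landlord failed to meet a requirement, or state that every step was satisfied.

(1) due by 2020-04-06 + 60 days = 2020-06-05; done 2020-04-10 — timely.
(2) permitted from 2020-04-06 + 15 days = 2020-04-21 onward; done 2020-04-23 — permitted.
(3) due by 2020-04-23 + 43 days = 2020-06-05; 2020-04-27 is within that limit.
(4) the permitted window runs from 2020-05-22 + 21 = 2020-06-12 to 2020-05-22 + 44 = 2020-07-05; done 2020-07-04 — within the window.
(5) the permitted window runs from 2020-04-23 + 25 = 2020-05-18 to 2020-04-23 + 103 = 2020-08-04; done 2020-07-06, which is between those dates.
(6) permitted from 2020-07-06 + 21 days = 2020-07-27 onward; 2020-07-29 is on or after that date.

None — every step was satisfied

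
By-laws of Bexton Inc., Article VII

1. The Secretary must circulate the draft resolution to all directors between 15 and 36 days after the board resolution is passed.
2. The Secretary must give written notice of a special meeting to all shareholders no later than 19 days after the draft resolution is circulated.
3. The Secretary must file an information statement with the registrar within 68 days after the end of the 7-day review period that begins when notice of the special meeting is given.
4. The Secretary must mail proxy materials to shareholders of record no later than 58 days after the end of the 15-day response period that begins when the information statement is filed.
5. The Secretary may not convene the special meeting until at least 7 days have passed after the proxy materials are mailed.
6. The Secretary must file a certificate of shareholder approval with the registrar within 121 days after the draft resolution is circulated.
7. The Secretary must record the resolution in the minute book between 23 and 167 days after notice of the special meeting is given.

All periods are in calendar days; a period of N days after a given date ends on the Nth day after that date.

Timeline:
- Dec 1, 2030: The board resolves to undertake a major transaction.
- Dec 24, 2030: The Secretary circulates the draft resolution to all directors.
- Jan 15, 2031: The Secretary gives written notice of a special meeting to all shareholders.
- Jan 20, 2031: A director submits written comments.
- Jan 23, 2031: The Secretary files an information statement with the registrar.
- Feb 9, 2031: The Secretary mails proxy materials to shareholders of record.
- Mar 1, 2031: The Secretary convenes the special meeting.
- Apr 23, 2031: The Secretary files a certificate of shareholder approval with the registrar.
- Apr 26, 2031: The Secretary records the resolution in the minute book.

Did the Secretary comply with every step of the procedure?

No

Step 1: the window is 15–36 days after Dec 1, 2030 (when the board resolution is passed), so Dec 16, 2030 through Jan 6, 2031; done Dec 24, 2030, which is between those dates.
Step 2: 19 days after Dec 24, 2030 (when the draft resolution is circulated) is Jan 12, 2031; not done until Jan 15, 2031, 3 days after the deadline.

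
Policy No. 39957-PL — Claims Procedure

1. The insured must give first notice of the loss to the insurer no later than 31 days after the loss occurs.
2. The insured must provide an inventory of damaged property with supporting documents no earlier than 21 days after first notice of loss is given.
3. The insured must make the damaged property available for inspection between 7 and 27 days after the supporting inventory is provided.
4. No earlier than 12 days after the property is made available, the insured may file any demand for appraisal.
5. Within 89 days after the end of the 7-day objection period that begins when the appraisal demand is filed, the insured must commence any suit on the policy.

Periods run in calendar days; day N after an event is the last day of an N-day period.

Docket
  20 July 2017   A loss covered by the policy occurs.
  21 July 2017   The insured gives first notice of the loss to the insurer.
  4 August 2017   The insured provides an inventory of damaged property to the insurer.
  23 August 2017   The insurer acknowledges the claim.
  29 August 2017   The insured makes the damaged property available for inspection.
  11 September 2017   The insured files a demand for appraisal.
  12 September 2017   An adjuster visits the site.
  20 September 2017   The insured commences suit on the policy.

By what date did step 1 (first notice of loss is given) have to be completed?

Step 1 runs from 20 July 2017, when the loss occurs. 31 days after 20 July 2017 is 20 August 2017.

20 August 2017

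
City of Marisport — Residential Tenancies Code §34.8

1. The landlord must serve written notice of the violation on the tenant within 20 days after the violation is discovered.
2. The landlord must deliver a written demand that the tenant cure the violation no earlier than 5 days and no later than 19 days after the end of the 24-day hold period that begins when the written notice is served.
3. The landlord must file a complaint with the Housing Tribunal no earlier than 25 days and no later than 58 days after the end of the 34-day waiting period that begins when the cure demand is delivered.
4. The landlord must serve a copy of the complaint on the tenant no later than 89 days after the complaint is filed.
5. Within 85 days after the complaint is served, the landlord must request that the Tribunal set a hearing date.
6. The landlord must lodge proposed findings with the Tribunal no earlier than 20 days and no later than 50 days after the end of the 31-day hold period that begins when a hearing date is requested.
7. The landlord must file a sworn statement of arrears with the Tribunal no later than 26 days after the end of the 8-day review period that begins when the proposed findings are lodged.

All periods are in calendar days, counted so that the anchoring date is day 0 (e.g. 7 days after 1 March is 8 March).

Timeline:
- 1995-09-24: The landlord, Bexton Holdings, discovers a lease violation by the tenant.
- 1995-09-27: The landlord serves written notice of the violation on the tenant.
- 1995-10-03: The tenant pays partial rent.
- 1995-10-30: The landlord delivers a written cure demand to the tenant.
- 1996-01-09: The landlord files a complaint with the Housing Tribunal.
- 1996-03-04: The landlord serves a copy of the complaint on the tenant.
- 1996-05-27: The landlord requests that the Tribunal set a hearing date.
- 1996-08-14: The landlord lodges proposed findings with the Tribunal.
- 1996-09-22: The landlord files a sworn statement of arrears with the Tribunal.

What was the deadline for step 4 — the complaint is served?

1996-04-07

Step 4 runs from 1996-01-09, when the complaint is filed. 89 days after 1996-01-09 is 1996-04-07.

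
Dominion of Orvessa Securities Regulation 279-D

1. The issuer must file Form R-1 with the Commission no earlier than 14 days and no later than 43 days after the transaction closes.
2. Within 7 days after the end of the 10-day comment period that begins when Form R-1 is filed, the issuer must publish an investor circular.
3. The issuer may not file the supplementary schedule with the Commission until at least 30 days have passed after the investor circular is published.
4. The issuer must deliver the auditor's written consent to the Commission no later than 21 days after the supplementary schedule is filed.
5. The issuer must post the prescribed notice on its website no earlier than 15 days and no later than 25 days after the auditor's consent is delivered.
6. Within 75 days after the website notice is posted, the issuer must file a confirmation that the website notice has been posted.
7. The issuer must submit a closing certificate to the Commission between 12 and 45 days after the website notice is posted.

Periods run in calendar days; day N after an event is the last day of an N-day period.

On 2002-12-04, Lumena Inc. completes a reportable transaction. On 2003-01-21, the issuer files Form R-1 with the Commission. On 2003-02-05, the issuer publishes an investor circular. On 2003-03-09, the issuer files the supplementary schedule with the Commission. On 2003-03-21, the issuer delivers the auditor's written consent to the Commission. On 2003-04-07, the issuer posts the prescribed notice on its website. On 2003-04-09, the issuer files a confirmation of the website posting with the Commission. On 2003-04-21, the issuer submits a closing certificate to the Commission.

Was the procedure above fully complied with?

No

Step 1: the window is 14–43 days after 2002-12-04 (when the transaction closes), so 2002-12-18 through 2003-01-16; 2003-01-21 is 5 days past the end of the window.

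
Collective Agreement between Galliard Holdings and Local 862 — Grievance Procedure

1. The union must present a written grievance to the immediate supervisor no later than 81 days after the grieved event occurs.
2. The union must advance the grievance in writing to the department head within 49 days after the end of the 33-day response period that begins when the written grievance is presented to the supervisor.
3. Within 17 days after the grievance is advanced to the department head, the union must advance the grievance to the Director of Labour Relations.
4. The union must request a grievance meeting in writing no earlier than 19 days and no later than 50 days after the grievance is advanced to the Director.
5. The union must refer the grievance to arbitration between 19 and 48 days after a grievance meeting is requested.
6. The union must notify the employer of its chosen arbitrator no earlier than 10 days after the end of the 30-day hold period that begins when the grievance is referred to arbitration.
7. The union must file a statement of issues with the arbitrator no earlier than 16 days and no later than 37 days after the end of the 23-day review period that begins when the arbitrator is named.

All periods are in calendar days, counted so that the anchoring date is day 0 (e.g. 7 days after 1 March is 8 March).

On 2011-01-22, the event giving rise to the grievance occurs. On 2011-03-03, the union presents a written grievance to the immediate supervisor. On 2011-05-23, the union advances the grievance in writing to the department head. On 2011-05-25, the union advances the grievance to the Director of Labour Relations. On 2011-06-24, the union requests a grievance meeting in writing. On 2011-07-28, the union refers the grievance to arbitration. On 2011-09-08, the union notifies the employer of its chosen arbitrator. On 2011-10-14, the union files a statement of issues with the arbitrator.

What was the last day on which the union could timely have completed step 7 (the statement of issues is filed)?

2011-11-07

The arbitrator is named on 2011-09-08; the 23-day review period therefore ends 2011-10-01, and step 7 runs from that date. The window is 16–37 days after 2011-10-01; it closes on 2011-11-07.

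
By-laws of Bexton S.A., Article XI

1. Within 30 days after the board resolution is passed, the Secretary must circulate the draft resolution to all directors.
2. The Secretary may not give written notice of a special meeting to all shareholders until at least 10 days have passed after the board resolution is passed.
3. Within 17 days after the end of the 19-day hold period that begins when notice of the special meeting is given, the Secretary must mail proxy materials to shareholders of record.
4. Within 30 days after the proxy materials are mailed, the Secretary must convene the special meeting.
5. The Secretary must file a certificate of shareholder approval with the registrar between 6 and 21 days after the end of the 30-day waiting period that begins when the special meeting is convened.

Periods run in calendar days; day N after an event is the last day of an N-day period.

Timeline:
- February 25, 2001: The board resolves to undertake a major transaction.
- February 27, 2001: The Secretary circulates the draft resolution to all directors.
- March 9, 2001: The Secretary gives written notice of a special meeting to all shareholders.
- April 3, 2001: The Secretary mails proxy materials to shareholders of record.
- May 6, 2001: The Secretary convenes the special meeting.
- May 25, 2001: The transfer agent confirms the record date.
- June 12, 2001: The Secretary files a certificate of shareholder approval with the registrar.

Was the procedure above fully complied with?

No

(1) due by February 25, 2001 + 30 days = March 27, 2001; February 27, 2001 is within that limit.
(2) permitted from February 25, 2001 + 10 days = March 7, 2001 onward; done March 9, 2001 — permitted.
(3) due by March 28, 2001 + 17 days = April 14, 2001; completed April 3, 2001, before the deadline.
(4) due by April 3, 2001 + 30 days = May 3, 2001; done May 6, 2001 — 3 days late.
That is the first point of non-compliance.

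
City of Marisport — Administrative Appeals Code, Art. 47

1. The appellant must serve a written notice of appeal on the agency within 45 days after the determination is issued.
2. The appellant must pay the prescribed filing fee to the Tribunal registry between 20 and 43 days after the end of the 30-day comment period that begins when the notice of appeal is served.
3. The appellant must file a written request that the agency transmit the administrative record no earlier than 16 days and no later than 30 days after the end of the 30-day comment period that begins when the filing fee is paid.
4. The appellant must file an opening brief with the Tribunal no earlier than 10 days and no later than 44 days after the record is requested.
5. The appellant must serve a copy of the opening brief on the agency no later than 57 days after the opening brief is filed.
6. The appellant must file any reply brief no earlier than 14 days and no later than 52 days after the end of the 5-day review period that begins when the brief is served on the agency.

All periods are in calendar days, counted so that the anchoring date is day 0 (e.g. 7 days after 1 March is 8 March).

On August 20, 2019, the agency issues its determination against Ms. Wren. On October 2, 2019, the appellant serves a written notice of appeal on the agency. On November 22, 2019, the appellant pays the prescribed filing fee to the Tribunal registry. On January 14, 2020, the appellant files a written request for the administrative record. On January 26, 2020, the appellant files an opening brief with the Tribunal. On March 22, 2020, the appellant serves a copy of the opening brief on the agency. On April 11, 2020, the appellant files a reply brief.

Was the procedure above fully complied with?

Yes

(1) due by August 20, 2019 + 45 days = October 4, 2019; October 2, 2019 is within that limit.
(2) the permitted window runs from November 1, 2019 + 20 = November 21, 2019 to November 1, 2019 + 43 = December 14, 2019; done November 22, 2019 — within the window.
(3) the permitted window runs from December 22, 2019 + 16 = January 7, 2020 to December 22, 2019 + 30 = January 21, 2020; January 14, 2020 falls inside that range.
(4) the permitted window runs from January 14, 2020 + 10 = January 24, 2020 to January 14, 2020 + 44 = February 27, 2020; January 26, 2020 falls inside that range.
(5) due by January 26, 2020 + 57 days = March 23, 2020; done March 22, 2020 — timely.
(6) the permitted window runs from March 27, 2020 + 14 = April 10, 2020 to March 27, 2020 + 52 = May 18, 2020; April 11, 2020 falls inside that range.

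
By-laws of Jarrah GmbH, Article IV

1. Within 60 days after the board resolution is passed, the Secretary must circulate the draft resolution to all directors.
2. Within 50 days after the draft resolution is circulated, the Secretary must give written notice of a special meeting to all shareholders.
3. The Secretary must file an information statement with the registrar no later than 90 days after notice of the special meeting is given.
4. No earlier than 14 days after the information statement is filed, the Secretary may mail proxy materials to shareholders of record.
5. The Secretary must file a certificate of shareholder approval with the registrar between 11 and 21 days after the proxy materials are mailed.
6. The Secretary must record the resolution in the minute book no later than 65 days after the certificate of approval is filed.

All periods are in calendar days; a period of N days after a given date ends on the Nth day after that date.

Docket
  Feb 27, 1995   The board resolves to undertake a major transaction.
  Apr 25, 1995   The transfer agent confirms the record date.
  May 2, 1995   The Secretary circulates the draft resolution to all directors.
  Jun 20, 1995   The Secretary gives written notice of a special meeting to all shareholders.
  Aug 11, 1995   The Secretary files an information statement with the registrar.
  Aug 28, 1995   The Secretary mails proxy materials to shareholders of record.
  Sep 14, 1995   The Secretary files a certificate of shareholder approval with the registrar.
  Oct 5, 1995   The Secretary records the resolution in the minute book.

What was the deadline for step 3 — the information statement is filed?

Step 3 runs from Jun 20, 1995, when notice of the special meeting is given. 90 days after Jun 20, 1995 is Sep 18, 1995.

Sep 18, 1995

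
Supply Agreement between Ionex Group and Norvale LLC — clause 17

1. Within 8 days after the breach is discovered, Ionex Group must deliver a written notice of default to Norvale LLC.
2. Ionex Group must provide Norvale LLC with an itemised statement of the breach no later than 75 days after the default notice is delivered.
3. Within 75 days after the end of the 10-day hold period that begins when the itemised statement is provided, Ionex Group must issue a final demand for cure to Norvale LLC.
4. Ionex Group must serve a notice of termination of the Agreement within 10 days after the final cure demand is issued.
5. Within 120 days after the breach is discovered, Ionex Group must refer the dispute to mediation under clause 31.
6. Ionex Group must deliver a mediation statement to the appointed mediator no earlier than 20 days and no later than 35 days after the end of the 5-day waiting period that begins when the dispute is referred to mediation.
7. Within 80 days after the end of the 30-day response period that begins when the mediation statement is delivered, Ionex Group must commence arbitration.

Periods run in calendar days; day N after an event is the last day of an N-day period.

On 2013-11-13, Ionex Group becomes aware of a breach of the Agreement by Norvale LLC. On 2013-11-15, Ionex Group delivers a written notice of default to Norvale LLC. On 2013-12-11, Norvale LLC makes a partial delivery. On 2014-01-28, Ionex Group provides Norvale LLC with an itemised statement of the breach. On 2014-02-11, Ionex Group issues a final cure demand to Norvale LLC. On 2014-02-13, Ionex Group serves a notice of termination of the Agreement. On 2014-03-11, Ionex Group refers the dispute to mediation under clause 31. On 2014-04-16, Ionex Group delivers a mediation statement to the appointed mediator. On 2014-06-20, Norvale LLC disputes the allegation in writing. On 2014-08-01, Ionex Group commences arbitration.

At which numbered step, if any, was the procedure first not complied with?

Step 1 — counting 8 days from 2013-11-13 (when the breach is discovered) gives a deadline of 2013-11-21; 2013-11-15 is within that limit.
Step 2 — counting 75 days from 2013-11-15 (when the default notice is delivered) gives a deadline of 2014-01-29; done 2014-01-28 — timely.
Step 3 — counting 75 days from 2014-02-07 (end of the 10-day hold period, which began when the itemised statement is provided on 2014-01-28) gives a deadline of 2014-04-23; 2014-02-11 is within that limit.
Step 4 — counting 10 days from 2014-02-11 (when the final cure demand is issued) gives a deadline of 2014-02-21; done 2014-02-13 — timely.
Step 5 — counting 120 days from 2013-11-13 (when the breach is discovered) gives a deadline of 2014-03-13; done 2014-03-11 — timely.
Step 6 — 20 and 35 days from 2014-03-16 (end of the 5-day waiting period, which began when the dispute is referred to mediation on 2014-03-11) are 2014-04-05 and 2014-04-20 respectively; 2014-04-16 falls inside that range.
Step 7 — counting 80 days from 2014-05-16 (end of the 30-day response period, which began when the mediation statement is delivered on 2014-04-16) gives a deadline of 2014-08-04; completed 2014-08-01, before the deadline.

None — every step was satisfied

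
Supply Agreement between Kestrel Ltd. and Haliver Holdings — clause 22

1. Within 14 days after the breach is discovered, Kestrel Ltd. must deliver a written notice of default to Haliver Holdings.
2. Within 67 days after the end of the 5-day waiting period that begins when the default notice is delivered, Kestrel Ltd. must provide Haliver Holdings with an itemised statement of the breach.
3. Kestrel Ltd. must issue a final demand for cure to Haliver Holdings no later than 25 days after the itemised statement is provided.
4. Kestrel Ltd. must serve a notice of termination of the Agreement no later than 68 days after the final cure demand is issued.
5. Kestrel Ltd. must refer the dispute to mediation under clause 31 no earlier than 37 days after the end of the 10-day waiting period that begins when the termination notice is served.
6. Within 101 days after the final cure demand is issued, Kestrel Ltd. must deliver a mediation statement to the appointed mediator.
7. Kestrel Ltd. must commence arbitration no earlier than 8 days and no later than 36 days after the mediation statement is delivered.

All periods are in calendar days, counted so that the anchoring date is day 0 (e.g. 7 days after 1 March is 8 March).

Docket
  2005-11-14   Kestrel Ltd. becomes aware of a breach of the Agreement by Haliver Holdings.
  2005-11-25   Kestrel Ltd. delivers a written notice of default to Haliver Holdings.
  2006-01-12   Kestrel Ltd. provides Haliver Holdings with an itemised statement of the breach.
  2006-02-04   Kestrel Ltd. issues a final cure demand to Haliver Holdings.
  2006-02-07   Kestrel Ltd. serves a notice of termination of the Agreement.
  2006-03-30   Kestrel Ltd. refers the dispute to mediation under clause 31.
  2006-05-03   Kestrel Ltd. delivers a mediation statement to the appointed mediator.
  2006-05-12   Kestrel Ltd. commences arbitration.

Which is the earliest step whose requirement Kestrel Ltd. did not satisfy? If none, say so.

None — every step was satisfied

Step 1: 14 days after 2005-11-14 (when the breach is discovered) is 2005-11-28; done 2005-11-25 — timely.
Step 2: 67 days after 2005-11-30 (end of the 5-day waiting period, which began when the default notice is delivered on 2005-11-25) is 2006-02-05; completed 2006-01-12, before the deadline.
Step 3: 25 days after 2006-01-12 (when the itemised statement is provided) is 2006-02-06; done 2006-02-04 — timely.
Step 4: 68 days after 2006-02-04 (when the final cure demand is issued) is 2006-04-13; 2006-02-07 is within that limit.
Step 5: the earliest permitted date is 37 days after 2006-02-17 (end of the 10-day waiting period, which began when the termination notice is served on 2006-02-07), i.e. 2006-03-26; 2006-03-30 is on or after that date.
Step 6: 101 days after 2006-02-04 (when the final cure demand is issued) is 2006-05-16; 2006-05-03 is within that limit.
Step 7: the window is 8–36 days after 2006-05-03 (when the mediation statement is delivered), so 2006-05-11 through 2006-06-08; done 2006-05-12 — within the window.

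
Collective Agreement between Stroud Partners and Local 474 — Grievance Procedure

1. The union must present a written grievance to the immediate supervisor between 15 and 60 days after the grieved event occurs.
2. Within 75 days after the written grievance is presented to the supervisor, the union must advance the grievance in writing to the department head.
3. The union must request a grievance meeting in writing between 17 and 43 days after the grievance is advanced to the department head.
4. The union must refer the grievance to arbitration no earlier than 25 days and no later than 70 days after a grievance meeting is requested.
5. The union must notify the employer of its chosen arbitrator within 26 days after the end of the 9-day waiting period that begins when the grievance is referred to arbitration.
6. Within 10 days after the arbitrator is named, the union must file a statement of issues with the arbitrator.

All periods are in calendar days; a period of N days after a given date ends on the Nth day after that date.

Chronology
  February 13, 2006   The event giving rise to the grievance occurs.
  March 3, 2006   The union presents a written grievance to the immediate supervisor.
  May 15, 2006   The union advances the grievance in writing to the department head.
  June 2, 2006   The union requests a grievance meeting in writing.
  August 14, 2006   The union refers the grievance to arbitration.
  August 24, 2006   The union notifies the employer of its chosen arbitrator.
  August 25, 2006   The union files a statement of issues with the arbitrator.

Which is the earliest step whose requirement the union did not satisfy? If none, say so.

Step 1: the window is 15–60 days after February 13, 2006 (when the grieved event occurs), so February 28, 2006 through April 14, 2006; done March 3, 2006 — within the window.
Step 2: 75 days after March 3, 2006 (when the written grievance is presented to the supervisor) is May 17, 2006; done May 15, 2006 — timely.
Step 3: the window is 17–43 days after May 15, 2006 (when the grievance is advanced to the department head), so June 1, 2006 through June 27, 2006; done June 2, 2006, which is between those dates.
Step 4: the window is 25–70 days after June 2, 2006 (when a grievance meeting is requested), so June 27, 2006 through August 11, 2006; August 14, 2006 is 3 days past the end of the window.

Step 4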